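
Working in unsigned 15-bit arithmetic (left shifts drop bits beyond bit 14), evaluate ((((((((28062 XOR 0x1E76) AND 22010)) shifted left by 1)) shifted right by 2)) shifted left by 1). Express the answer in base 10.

28062 = 110110110011110
0x1E76 = 001111001110110
→ XOR → 111001111101000 = 29672
22010 = 101010111111010
→ AND → 101000111101000 = 20968
→ shifted left by 1 (mod 2^15) → 010001111010000 = 9168
→ shifted right by 2 → 000100011110100 = 2292
→ shifted left by 1 (mod 2^15) → 001000111101000 = 4584

4584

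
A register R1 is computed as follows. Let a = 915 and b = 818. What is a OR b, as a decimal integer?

915 = 1110010011
818 = 1100110010
 OR → 1110110011 = 947

947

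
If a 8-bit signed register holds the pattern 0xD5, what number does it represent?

-43

pattern = 11010101 (MSB is 1 ⇒ negative)
Invert: 00101010, add 1 → 00101011 = 43, so the value is -43.
(Equivalently: 213 - 2^8 = 213 - 256 = -43.)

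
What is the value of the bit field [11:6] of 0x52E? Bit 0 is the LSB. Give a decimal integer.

v = 010100101110
Shift right by 6: 010100
Mask low 6 bits: 010100 = 20

20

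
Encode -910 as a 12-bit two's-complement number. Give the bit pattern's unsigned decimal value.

3186

910 in 12 bits: 001110001110
Invert: 110001110001
Add 1:  110001110010 = 3186
(Check: 2^12 - 910 = 4096 - 910 = 3186.)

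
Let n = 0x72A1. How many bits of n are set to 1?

7

0x72A1 = 111001010100001
Count the 1s: 1 + 1 + 1 + 1 + 1 + 1 + 1 = 7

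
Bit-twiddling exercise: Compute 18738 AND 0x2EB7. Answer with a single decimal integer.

18738 = 100100100110010
0x2EB7 = 010111010110111
AND → 000100000110010 = 2098

2098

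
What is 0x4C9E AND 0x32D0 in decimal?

144

0x4C9E = 100110010011110
0x32D0 = 011001011010000
AND → 000000010010000 = 144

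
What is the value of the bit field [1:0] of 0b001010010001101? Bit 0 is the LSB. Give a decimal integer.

v = 001010010001101
Shift right by 0: 001010010001101
Mask low 2 bits: 01 = 1

1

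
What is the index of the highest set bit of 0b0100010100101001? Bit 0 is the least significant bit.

14

0b0100010100101001 = 100010100101001
The topmost 1 is at position 14 (since 2^14 = 16384 ≤ 17705 < 32768).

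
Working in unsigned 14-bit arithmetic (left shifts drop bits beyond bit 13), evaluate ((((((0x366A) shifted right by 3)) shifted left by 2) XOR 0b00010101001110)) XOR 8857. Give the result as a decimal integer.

15587

0x366A = 11011001101010
→ shifted right by 3 → 00011011001101 = 1741
→ shifted left by 2 (mod 2^14) → 01101100110100 = 6964
0b00010101001110 = 00010101001110
→ XOR → 01111001111010 = 7802
8857 = 10001010011001
→ XOR → 11110011100011 = 15587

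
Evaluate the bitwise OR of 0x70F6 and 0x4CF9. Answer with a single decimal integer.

31999

0x70F6 = 111000011110110
0x4CF9 = 100110011111001
 OR → 111110011111111 = 31999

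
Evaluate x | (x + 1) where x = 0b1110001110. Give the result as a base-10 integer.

x = 1110001110 = 910
x + 1 = 1110001111
OR    = 1110001111 = 911
(x | (x + 1) sets the lowest cleared bit.)

911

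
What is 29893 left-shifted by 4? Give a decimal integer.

478288

29893 = 0000111010011000101
shift left by 4 → 1110100110001010000 = 478288
(equivalently, 29893 × 2^4 = 29893 × 16)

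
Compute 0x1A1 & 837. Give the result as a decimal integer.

257

0x1A1 = 0110100001
837 = 1101000101
AND → 0100000001 = 257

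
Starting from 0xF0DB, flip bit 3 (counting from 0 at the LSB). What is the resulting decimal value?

61651

x = 1111000011011011
bit 3 is currently 1; toggle it via x ^ (1 << 3) = x ^ 8
→ 1111000011010011 = 61651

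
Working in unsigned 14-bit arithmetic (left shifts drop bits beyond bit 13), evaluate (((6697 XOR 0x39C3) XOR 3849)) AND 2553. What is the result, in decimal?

2273

6697 = 01101000101001
0x39C3 = 11100111000011
→ XOR → 10001111101010 = 9194
3849 = 00111100001001
→ XOR → 10110011100011 = 11491
2553 = 00100111111001
→ AND → 00100011100001 = 2273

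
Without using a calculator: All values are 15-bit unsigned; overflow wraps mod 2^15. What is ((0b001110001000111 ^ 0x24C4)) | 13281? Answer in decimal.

0b001110001000111 = 001110001000111
0x24C4 = 010010011000100
→ ^ → 011100010000011 = 14467
13281 = 011001111100001
→ | → 011101111100011 = 15331

15331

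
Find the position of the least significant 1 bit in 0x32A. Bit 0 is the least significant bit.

1

0x32A = 1100101010
Trailing zeros: 1, so the lowest set bit is bit 1 (value 2).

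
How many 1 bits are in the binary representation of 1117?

1117 = 10001011101
Count the 1s: 1 + 1 + 1 + 1 + 1 + 1 = 6

6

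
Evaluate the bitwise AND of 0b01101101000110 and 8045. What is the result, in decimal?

6980

a = 1101101000110
8045 = 1111101101101
AND → 1101101000100 = 6980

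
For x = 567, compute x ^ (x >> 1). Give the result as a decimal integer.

x = 1000110111 = 567
x>>1 = 0100011011
XOR  = 1100101100 = 812
(x ^ (x >> 1) gives the standard binary-reflected Gray code of x.)

812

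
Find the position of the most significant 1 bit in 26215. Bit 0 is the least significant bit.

14

26215 = 110011001100111
The topmost 1 is at position 14 (since 2^14 = 16384 ≤ 26215 < 32768).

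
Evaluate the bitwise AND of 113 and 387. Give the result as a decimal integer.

113 = 001110001
387 = 110000011
AND → 000000001 = 1

1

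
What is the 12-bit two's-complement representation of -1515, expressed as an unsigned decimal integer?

2581

1515 in 12 bits: 010111101011
Invert: 101000010100
Add 1:  101000010101 = 2581
(Check: 2^12 - 1515 = 4096 - 1515 = 2581.)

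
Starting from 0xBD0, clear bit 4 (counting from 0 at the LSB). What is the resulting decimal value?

x = 101111010000
bit 4 is currently 1; clear it via x & ~(1 << 4) = x & ~16
→ 101111000000 = 3008

3008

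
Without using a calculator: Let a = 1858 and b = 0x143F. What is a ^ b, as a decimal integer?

1858 = 0011101000010
0x143F = 1010000111111
XOR → 1001101111101 = 4989

4989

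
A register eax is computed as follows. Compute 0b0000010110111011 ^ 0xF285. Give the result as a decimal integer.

63294

a = 0000010110111011
0xF285 = 1111001010000101
XOR → 1111011100111110 = 63294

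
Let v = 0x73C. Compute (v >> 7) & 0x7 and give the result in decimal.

6

v = 11100111100
Shift right by 7: 1110
Mask low 3 bits: 110 = 6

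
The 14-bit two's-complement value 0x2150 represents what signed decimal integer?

pattern = 10000101010000 (MSB is 1 ⇒ negative)
Invert: 01111010101111, add 1 → 01111010110000 = 7856, so the value is -7856.
(Equivalently: 8528 - 2^14 = 8528 - 16384 = -7856.)

-7856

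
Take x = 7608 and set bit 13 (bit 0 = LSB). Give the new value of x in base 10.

x = 01110110111000
bit 13 is currently 0; set it via x | (1 << 13) = x | 8192
→ 11110110111000 = 15800

15800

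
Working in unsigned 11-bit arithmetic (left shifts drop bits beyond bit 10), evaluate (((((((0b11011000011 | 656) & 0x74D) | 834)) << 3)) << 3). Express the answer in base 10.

192

0b11011000011 = 11011000011
656 = 01010010000
→ | → 11011010011 = 1747
0x74D = 11101001101
→ & → 11001000001 = 1601
834 = 01101000010
→ | → 11101000011 = 1859
→ << 3 (mod 2^11) → 01000011000 = 536
→ << 3 (mod 2^11) → 00011000000 = 192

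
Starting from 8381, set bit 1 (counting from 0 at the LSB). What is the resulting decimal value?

x = 10000010111101
bit 1 is currently 0; set it via x | (1 << 1) = x | 2
→ 10000010111111 = 8383

8383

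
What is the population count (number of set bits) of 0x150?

0x150 = 101010000
Count the 1s: 1 + 1 + 1 = 3

3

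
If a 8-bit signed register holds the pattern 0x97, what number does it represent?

-105

pattern = 10010111 (MSB is 1 ⇒ negative)
Invert: 01101000, add 1 → 01101001 = 105, so the value is -105.
(Equivalently: 151 - 2^8 = 151 - 256 = -105.)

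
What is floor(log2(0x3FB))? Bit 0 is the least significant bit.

9

0x3FB = 1111111011
The topmost 1 is at position 9 (since 2^9 = 512 ≤ 1019 < 1024).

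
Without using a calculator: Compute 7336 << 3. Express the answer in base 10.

58688

7336 = 0001110010101000
shift left by 3 → 1110010101000000 = 58688
(equivalently, 7336 × 2^3 = 7336 × 8)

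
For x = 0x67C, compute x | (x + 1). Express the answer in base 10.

x = 11001111100 = 1660
x + 1 = 11001111101
OR    = 11001111101 = 1661
(x | (x + 1) sets the lowest cleared bit.)

1661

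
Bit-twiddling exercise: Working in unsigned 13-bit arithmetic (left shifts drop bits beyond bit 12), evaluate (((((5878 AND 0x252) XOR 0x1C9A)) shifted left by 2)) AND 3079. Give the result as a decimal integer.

2048

5878 = 1011011110110
0x252 = 0001001010010
→ AND → 0001001010010 = 594
0x1C9A = 1110010011010
→ XOR → 1111011001000 = 7880
→ shifted left by 2 (mod 2^13) → 1101100100000 = 6944
3079 = 0110000000111
→ AND → 0100000000000 = 2048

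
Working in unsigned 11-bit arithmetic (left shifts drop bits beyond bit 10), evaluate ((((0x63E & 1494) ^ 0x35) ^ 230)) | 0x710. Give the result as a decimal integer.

2005

0x63E = 11000111110
1494 = 10111010110
→ & → 10000010110 = 1046
0x35 = 00000110101
→ ^ → 10000100011 = 1059
230 = 00011100110
→ ^ → 10011000101 = 1221
0x710 = 11100010000
→ | → 11111010101 = 2005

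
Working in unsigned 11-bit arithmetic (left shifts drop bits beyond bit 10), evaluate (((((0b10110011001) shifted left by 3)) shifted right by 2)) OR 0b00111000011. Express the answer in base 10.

499

0b10110011001 = 10110011001
→ shifted left by 3 (mod 2^11) → 10011001000 = 1224
→ shifted right by 2 → 00100110010 = 306
0b00111000011 = 00111000011
→ OR → 00111110011 = 499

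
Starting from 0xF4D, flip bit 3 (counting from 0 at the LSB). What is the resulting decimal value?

3909

x = 111101001101
bit 3 is currently 1; toggle it via x ^ (1 << 3) = x ^ 8
→ 111101000101 = 3909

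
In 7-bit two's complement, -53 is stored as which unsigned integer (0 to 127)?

75

53 in 7 bits: 0110101
Invert: 1001010
Add 1:  1001011 = 75
(Check: 2^7 - 53 = 128 - 53 = 75.)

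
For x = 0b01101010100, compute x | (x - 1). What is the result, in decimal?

855

x = 1101010100 = 852
x - 1 = 1101010011
OR    = 1101010111 = 855
(x | (x - 1) sets all bits below the lowest set bit.)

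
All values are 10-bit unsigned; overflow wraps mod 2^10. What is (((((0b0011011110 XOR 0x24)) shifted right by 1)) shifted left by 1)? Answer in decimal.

0b0011011110 = 0011011110
0x24 = 0000100100
→ XOR → 0011111010 = 250
→ shifted right by 1 → 0001111101 = 125
→ shifted left by 1 (mod 2^10) → 0011111010 = 250

250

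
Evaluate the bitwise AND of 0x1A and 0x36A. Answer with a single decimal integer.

0x1A = 0000011010
0x36A = 1101101010
AND → 0000001010 = 10

10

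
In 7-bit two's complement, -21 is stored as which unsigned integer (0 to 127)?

21 in 7 bits: 0010101
Invert: 1101010
Add 1:  1101011 = 107
(Check: 2^7 - 21 = 128 - 21 = 107.)

107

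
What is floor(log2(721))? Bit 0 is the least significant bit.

9

721 = 1011010001
The topmost 1 is at position 9 (since 2^9 = 512 ≤ 721 < 1024).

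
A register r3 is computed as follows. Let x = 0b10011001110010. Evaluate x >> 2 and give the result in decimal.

x = 10011001110010
shift right by 2 → 00100110011100 = 2460
(equivalently, floor(9842 / 4))

2460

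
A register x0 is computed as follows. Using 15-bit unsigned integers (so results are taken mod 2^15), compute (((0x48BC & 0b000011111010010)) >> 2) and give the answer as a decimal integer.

0x48BC = 100100010111100
0b000011111010010 = 000011111010010
→ & → 000000010010000 = 144
→ >> 2 → 000000000100100 = 36

36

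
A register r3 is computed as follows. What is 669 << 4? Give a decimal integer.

10704

669 = 00001010011101
shift left by 4 → 10100111010000 = 10704
(equivalently, 669 × 2^4 = 669 × 16)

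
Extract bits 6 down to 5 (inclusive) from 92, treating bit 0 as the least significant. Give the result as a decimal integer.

2

v = 001011100
Shift right by 5: 0010
Mask low 2 bits: 10 = 2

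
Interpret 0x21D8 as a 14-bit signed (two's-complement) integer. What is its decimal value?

-7720

pattern = 10000111011000 (MSB is 1 ⇒ negative)
Invert: 01111000100111, add 1 → 01111000101000 = 7720, so the value is -7720.
(Equivalently: 8664 - 2^14 = 8664 - 16384 = -7720.)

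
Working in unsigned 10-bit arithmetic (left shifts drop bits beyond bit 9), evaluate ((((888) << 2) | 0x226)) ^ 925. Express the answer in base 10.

123

888 = 1101111000
→ << 2 (mod 2^10) → 0111100000 = 480
0x226 = 1000100110
→ | → 1111100110 = 998
925 = 1110011101
→ ^ → 0001111011 = 123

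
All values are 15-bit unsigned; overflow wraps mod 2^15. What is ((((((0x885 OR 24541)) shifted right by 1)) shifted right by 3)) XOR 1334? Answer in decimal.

0x885 = 000100010000101
24541 = 101111111011101
→ OR → 101111111011101 = 24541
→ shifted right by 1 → 010111111101110 = 12270
→ shifted right by 3 → 000010111111101 = 1533
1334 = 000010100110110
→ XOR → 000000011001011 = 203

203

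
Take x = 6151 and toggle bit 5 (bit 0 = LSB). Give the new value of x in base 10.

6183

x = 1100000000111
bit 5 is currently 0; toggle it via x ^ (1 << 5) = x ^ 32
→ 1100000100111 = 6183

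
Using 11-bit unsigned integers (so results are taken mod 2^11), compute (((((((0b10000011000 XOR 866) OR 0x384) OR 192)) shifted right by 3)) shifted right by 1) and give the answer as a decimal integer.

127

0b10000011000 = 10000011000
866 = 01101100010
→ XOR → 11101111010 = 1914
0x384 = 01110000100
→ OR → 11111111110 = 2046
192 = 00011000000
→ OR → 11111111110 = 2046
→ shifted right by 3 → 00011111111 = 255
→ shifted right by 1 → 00001111111 = 127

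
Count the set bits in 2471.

7

2471 = 100110100111
Count the 1s: 1 + 1 + 1 + 1 + 1 + 1 + 1 = 7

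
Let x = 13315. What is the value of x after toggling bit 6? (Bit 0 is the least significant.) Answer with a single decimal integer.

x = 11010000000011
bit 6 is currently 0; toggle it via x ^ (1 << 6) = x ^ 64
→ 11010001000011 = 13379

13379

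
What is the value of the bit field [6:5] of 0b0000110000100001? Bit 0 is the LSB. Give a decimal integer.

v = 0000110000100001
Shift right by 5: 00001100001
Mask low 2 bits: 01 = 1

1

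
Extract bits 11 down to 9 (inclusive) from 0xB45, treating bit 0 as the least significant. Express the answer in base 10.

v = 101101000101
Shift right by 9: 101
Mask low 3 bits: 101 = 5

5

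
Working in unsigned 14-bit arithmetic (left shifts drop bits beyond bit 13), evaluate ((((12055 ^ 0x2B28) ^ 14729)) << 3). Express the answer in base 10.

12055 = 10111100010111
0x2B28 = 10101100101000
→ ^ → 00010000111111 = 1087
14729 = 11100110001001
→ ^ → 11110110110110 = 15798
→ << 3 (mod 2^14) → 10110110110000 = 11696

11696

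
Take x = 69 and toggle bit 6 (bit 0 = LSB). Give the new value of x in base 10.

x = 001000101
bit 6 is currently 1; toggle it via x ^ (1 << 6) = x ^ 64
→ 000000101 = 5

5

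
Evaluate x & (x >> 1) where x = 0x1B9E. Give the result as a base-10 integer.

2446

x = 1101110011110 = 7070
x>>1 = 0110111001111
AND  = 0100110001110 = 2446
(x & (x >> 1) has a 1 wherever x has two consecutive 1 bits.)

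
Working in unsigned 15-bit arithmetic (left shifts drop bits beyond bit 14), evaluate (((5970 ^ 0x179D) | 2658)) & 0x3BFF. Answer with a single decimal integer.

2799

5970 = 001011101010010
0x179D = 001011110011101
→ ^ → 000000011001111 = 207
2658 = 000101001100010
→ | → 000101011101111 = 2799
0x3BFF = 011101111111111
→ & → 000101011101111 = 2799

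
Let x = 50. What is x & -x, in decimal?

2

x = 110010 = 50
-x (two's complement) = …001110
AND   = 000010 = 2
(x & -x isolates the lowest set bit of x.)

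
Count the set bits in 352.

3

352 = 101100000
Count the 1s: 1 + 1 + 1 = 3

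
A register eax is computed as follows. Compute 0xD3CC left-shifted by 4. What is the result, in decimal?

867520

0xD3CC = 00001101001111001100
shift left by 4 → 11010011110011000000 = 867520
(equivalently, 54220 × 2^4 = 54220 × 16)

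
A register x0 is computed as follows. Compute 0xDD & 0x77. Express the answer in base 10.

85

0xDD = 11011101
0x77 = 01110111
AND → 01010101 = 85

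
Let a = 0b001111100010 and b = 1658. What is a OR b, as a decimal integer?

a = 01111100010
1658 = 11001111010
 OR → 11111111010 = 2042

2042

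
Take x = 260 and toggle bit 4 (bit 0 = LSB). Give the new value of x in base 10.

276

x = 100000100
bit 4 is currently 0; toggle it via x ^ (1 << 4) = x ^ 16
→ 100010100 = 276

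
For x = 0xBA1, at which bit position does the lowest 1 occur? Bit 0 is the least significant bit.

0

0xBA1 = 101110100001
Trailing zeros: 0, so the lowest set bit is bit 0 (value 1).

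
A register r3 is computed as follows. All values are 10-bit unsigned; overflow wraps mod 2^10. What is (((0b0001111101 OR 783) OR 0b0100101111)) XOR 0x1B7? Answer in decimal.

0b0001111101 = 0001111101
783 = 1100001111
→ OR → 1101111111 = 895
0b0100101111 = 0100101111
→ OR → 1101111111 = 895
0x1B7 = 0110110111
→ XOR → 1011001000 = 712

712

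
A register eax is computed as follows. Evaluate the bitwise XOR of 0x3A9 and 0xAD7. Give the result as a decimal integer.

2430

0x3A9 = 001110101001
0xAD7 = 101011010111
XOR → 100101111110 = 2430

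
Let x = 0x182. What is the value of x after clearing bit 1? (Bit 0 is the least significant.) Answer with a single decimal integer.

384

x = 110000010
bit 1 is currently 1; clear it via x & ~(1 << 1) = x & ~2
→ 110000000 = 384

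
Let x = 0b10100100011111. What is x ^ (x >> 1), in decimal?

15760

x = 10100100011111 = 10527
x>>1 = 01010010001111
XOR  = 11110110010000 = 15760
(x ^ (x >> 1) gives the standard binary-reflected Gray code of x.)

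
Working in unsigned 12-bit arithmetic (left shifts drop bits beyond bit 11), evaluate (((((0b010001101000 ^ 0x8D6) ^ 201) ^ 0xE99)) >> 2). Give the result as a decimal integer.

0b010001101000 = 010001101000
0x8D6 = 100011010110
→ ^ → 110010111110 = 3262
201 = 000011001001
→ ^ → 110001110111 = 3191
0xE99 = 111010011001
→ ^ → 001011101110 = 750
→ >> 2 → 000010111011 = 187

187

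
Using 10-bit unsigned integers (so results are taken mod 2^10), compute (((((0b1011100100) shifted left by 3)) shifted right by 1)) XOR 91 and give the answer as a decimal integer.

0b1011100100 = 1011100100
→ shifted left by 3 (mod 2^10) → 1100100000 = 800
→ shifted right by 1 → 0110010000 = 400
91 = 0001011011
→ XOR → 0111001011 = 459

459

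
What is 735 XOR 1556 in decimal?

1227

735 = 01011011111
1556 = 11000010100
XOR → 10011001011 = 1227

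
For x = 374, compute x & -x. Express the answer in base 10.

2

x = 101110110 = 374
-x (two's complement) = …010001010
AND   = 000000010 = 2
(x & -x isolates the lowest set bit of x.)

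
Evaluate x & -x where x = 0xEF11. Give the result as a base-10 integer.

1

x = 1110111100010001 = 61201
-x (two's complement) = …0001000011101111
AND   = 0000000000000001 = 1
(x & -x isolates the lowest set bit of x.)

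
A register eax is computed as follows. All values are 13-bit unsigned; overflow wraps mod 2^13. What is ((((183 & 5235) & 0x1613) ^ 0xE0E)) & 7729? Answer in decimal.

183 = 0000010110111
5235 = 1010001110011
→ & → 0000000110011 = 51
0x1613 = 1011000010011
→ & → 0000000010011 = 19
0xE0E = 0111000001110
→ ^ → 0111000011101 = 3613
7729 = 1111000110001
→ & → 0111000010001 = 3601

3601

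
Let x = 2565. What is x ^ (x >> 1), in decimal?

x = 101000000101 = 2565
x>>1 = 010100000010
XOR  = 111100000111 = 3847
(x ^ (x >> 1) gives the standard binary-reflected Gray code of x.)

3847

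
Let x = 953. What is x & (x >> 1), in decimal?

408

x = 1110111001 = 953
x>>1 = 0111011100
AND  = 0110011000 = 408
(x & (x >> 1) has a 1 wherever x has two consecutive 1 bits.)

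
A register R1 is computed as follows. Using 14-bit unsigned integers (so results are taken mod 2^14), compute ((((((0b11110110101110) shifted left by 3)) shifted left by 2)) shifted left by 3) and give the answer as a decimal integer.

0b11110110101110 = 11110110101110
→ shifted left by 3 (mod 2^14) → 10110101110000 = 11632
→ shifted left by 2 (mod 2^14) → 11010111000000 = 13760
→ shifted left by 3 (mod 2^14) → 10111000000000 = 11776

11776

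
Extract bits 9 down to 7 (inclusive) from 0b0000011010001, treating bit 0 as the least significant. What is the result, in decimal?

1

v = 0000011010001
Shift right by 7: 000001
Mask low 3 bits: 001 = 1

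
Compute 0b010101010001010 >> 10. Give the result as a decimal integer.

x = 10101010001010
shift right by 10 → 00000000001010 = 10
(equivalently, floor(10890 / 1024))

10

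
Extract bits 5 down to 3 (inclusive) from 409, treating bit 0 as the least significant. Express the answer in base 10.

v = 00110011001
Shift right by 3: 00110011
Mask low 3 bits: 011 = 3

3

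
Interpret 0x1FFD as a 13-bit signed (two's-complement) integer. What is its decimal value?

-3

pattern = 1111111111101 (MSB is 1 ⇒ negative)
Invert: 0000000000010, add 1 → 0000000000011 = 3, so the value is -3.
(Equivalently: 8189 - 2^13 = 8189 - 8192 = -3.)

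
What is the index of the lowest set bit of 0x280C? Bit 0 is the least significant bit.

0x280C = 10100000001100
Trailing zeros: 2, so the lowest set bit is bit 2 (value 4).

2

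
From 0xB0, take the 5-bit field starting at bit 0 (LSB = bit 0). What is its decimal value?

v = 10110000
Shift right by 0: 10110000
Mask low 5 bits: 10000 = 16

16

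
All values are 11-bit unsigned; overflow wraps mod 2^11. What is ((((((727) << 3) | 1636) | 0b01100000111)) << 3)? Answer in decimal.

727 = 01011010111
→ << 3 (mod 2^11) → 11010111000 = 1720
1636 = 11001100100
→ | → 11011111100 = 1788
0b01100000111 = 01100000111
→ | → 11111111111 = 2047
→ << 3 (mod 2^11) → 11111111000 = 2040

2040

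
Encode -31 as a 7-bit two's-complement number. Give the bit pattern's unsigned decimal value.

97

31 in 7 bits: 0011111
Invert: 1100000
Add 1:  1100001 = 97
(Check: 2^7 - 31 = 128 - 31 = 97.)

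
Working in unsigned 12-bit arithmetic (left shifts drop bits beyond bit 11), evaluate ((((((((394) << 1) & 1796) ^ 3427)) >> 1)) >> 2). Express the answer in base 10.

394 = 000110001010
→ << 1 (mod 2^12) → 001100010100 = 788
1796 = 011100000100
→ & → 001100000100 = 772
3427 = 110101100011
→ ^ → 111001100111 = 3687
→ >> 1 → 011100110011 = 1843
→ >> 2 → 000111001100 = 460

460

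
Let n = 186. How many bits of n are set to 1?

5

186 = 10111010
Count the 1s: 1 + 1 + 1 + 1 + 1 = 5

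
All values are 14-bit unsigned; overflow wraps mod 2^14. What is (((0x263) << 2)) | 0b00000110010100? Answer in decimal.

2460

0x263 = 00001001100011
→ << 2 (mod 2^14) → 00100110001100 = 2444
0b00000110010100 = 00000110010100
→ | → 00100110011100 = 2460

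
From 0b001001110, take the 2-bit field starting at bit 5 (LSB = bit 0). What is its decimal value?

v = 001001110
Shift right by 5: 0010
Mask low 2 bits: 10 = 2

2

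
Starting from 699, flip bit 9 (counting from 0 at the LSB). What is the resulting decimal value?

x = 01010111011
bit 9 is currently 1; toggle it via x ^ (1 << 9) = x ^ 512
→ 00010111011 = 187

187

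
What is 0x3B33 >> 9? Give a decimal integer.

0x3B33 = 11101100110011
shift right by 9 → 00000000011101 = 29
(equivalently, floor(15155 / 512))

29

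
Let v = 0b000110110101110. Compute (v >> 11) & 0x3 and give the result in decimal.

1

v = 000110110101110
Shift right by 11: 0001
Mask low 2 bits: 01 = 1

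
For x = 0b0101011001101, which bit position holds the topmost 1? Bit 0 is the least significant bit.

11

0b0101011001101 = 101011001101
The topmost 1 is at position 11 (since 2^11 = 2048 ≤ 2765 < 4096).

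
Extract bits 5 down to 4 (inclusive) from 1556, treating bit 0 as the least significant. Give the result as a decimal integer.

v = 0011000010100
Shift right by 4: 001100001
Mask low 2 bits: 01 = 1

1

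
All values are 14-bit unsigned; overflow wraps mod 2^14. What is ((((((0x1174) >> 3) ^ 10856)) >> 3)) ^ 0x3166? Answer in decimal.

0x1174 = 01000101110100
→ >> 3 → 00001000101110 = 558
10856 = 10101001101000
→ ^ → 10100001000110 = 10310
→ >> 3 → 00010100001000 = 1288
0x3166 = 11000101100110
→ ^ → 11010001101110 = 13422

13422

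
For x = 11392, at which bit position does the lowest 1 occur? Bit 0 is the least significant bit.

11392 = 10110010000000
Trailing zeros: 7, so the lowest set bit is bit 7 (value 128).

7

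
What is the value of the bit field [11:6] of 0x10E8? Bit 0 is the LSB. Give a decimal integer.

3

v = 01000011101000
Shift right by 6: 01000011
Mask low 6 bits: 000011 = 3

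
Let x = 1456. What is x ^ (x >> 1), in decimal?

1896

x = 10110110000 = 1456
x>>1 = 01011011000
XOR  = 11101101000 = 1896
(x ^ (x >> 1) gives the standard binary-reflected Gray code of x.)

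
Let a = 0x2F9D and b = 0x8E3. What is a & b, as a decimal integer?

2177

0x2F9D = 10111110011101
0x8E3 = 00100011100011
AND → 00100010000001 = 2177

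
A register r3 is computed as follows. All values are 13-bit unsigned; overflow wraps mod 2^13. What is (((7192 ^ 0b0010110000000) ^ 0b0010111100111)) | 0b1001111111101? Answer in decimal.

8191

7192 = 1110000011000
0b0010110000000 = 0010110000000
→ ^ → 1100110011000 = 6552
0b0010111100111 = 0010111100111
→ ^ → 1110001111111 = 7295
0b1001111111101 = 1001111111101
→ | → 1111111111111 = 8191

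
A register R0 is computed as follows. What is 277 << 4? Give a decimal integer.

4432

277 = 0000100010101
shift left by 4 → 1000101010000 = 4432
(equivalently, 277 × 2^4 = 277 × 16)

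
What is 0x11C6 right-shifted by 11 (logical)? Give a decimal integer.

0x11C6 = 1000111000110
shift right by 11 → 0000000000010 = 2
(equivalently, floor(4550 / 2048))

2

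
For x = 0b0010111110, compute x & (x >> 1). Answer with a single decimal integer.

30

x = 10111110 = 190
x>>1 = 01011111
AND  = 00011110 = 30
(x & (x >> 1) has a 1 wherever x has two consecutive 1 bits.)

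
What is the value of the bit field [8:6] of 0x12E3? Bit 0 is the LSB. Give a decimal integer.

3

v = 001001011100011
Shift right by 6: 001001011
Mask low 3 bits: 011 = 3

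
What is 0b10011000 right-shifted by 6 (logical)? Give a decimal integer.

2

x = 10011000
shift right by 6 → 00000010 = 2
(equivalently, floor(152 / 64))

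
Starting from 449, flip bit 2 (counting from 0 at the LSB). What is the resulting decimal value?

453

x = 00111000001
bit 2 is currently 0; toggle it via x ^ (1 << 2) = x ^ 4
→ 00111000101 = 453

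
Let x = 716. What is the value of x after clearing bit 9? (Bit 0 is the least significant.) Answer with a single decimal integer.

204

x = 001011001100
bit 9 is currently 1; clear it via x & ~(1 << 9) = x & ~512
→ 000011001100 = 204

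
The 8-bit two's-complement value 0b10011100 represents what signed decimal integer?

-100

pattern = 10011100 (MSB is 1 ⇒ negative)
Invert: 01100011, add 1 → 01100100 = 100, so the value is -100.
(Equivalently: 156 - 2^8 = 156 - 256 = -100.)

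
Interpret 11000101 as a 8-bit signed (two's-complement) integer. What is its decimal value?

-59

pattern = 11000101 (MSB is 1 ⇒ negative)
Invert: 00111010, add 1 → 00111011 = 59, so the value is -59.
(Equivalently: 197 - 2^8 = 197 - 256 = -59.)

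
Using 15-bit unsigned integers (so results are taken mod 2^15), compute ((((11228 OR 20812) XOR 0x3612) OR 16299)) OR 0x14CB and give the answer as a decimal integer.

11228 = 010101111011100
20812 = 101000101001100
→ OR → 111101111011100 = 31708
0x3612 = 011011000010010
→ XOR → 100110111001110 = 19918
16299 = 011111110101011
→ OR → 111111111101111 = 32751
0x14CB = 001010011001011
→ OR → 111111111101111 = 32751

32751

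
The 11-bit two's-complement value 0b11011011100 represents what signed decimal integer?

-292

pattern = 11011011100 (MSB is 1 ⇒ negative)
Invert: 00100100011, add 1 → 00100100100 = 292, so the value is -292.
(Equivalently: 1756 - 2^11 = 1756 - 2048 = -292.)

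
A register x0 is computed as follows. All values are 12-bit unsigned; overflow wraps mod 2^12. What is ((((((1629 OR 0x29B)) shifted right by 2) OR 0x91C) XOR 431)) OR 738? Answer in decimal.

2802

1629 = 011001011101
0x29B = 001010011011
→ OR → 011011011111 = 1759
→ shifted right by 2 → 000110110111 = 439
0x91C = 100100011100
→ OR → 100110111111 = 2495
431 = 000110101111
→ XOR → 100000010000 = 2064
738 = 001011100010
→ OR → 101011110010 = 2802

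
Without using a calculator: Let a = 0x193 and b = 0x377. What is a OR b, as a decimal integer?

0x193 = 0110010011
0x377 = 1101110111
 OR → 1111110111 = 1015

1015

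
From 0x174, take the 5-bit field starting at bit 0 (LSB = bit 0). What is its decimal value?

20

v = 101110100
Shift right by 0: 101110100
Mask low 5 bits: 10100 = 20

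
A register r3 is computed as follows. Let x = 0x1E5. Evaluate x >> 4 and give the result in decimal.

30

0x1E5 = 111100101
shift right by 4 → 000011110 = 30
(equivalently, floor(485 / 16))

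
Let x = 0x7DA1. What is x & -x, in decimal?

1

x = 111110110100001 = 32161
-x (two's complement) = …000001001011111
AND   = 000000000000001 = 1
(x & -x isolates the lowest set bit of x.)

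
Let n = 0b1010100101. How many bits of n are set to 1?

5

n = 1010100101
Count the 1s: 1 + 1 + 1 + 1 + 1 = 5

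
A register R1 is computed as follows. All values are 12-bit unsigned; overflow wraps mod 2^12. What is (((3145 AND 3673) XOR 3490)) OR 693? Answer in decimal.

1023

3145 = 110001001001
3673 = 111001011001
→ AND → 110001001001 = 3145
3490 = 110110100010
→ XOR → 000111101011 = 491
693 = 001010110101
→ OR → 001111111111 = 1023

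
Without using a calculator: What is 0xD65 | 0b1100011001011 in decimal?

7663

0xD65 = 0110101100101
b = 1100011001011
 OR → 1110111101111 = 7663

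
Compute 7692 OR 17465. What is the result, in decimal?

7692 = 001111000001100
17465 = 100010000111001
 OR → 101111000111101 = 24125

24125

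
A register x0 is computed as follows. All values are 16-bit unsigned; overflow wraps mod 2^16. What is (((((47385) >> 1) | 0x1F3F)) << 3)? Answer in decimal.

47385 = 1011100100011001
→ >> 1 → 0101110010001100 = 23692
0x1F3F = 0001111100111111
→ | → 0101111110111111 = 24511
→ << 3 (mod 2^16) → 1111110111111000 = 65016

65016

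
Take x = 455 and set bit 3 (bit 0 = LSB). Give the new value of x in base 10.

x = 111000111
bit 3 is currently 0; set it via x | (1 << 3) = x | 8
→ 111001111 = 463

463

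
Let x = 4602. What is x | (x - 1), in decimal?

x = 1000111111010 = 4602
x - 1 = 1000111111001
OR    = 1000111111011 = 4603
(x | (x - 1) sets all bits below the lowest set bit.)

4603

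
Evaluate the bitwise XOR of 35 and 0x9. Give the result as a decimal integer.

35 = 100011
0x9 = 001001
XOR → 101010 = 42

42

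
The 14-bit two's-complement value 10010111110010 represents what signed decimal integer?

-6670

pattern = 10010111110010 (MSB is 1 ⇒ negative)
Invert: 01101000001101, add 1 → 01101000001110 = 6670, so the value is -6670.
(Equivalently: 9714 - 2^14 = 9714 - 16384 = -6670.)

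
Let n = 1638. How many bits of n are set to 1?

1638 = 11001100110
Count the 1s: 1 + 1 + 1 + 1 + 1 + 1 = 6

6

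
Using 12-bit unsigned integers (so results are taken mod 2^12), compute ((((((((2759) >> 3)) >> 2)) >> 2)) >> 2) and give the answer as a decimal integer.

2759 = 101011000111
→ >> 3 → 000101011000 = 344
→ >> 2 → 000001010110 = 86
→ >> 2 → 000000010101 = 21
→ >> 2 → 000000000101 = 5

5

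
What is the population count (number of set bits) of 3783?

3783 = 111011000111
Count the 1s: 1 + 1 + 1 + 1 + 1 + 1 + 1 + 1 = 8

8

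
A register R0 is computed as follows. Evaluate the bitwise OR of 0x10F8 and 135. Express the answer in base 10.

0x10F8 = 1000011111000
135 = 0000010000111
 OR → 1000011111111 = 4351

4351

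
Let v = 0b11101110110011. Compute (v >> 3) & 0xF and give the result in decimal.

6

v = 11101110110011
Shift right by 3: 11101110110
Mask low 4 bits: 0110 = 6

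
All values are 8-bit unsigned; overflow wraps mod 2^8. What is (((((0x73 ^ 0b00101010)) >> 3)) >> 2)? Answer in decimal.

2

0x73 = 01110011
0b00101010 = 00101010
→ ^ → 01011001 = 89
→ >> 3 → 00001011 = 11
→ >> 2 → 00000010 = 2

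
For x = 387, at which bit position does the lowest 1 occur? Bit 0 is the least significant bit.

0

387 = 110000011
Trailing zeros: 0, so the lowest set bit is bit 0 (value 1).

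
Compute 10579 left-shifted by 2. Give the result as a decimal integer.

10579 = 0010100101010011
shift left by 2 → 1010010101001100 = 42316
(equivalently, 10579 × 2^2 = 10579 × 4)

42316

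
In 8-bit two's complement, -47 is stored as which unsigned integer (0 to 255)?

47 in 8 bits: 00101111
Invert: 11010000
Add 1:  11010001 = 209
(Check: 2^8 - 47 = 256 - 47 = 209.)

209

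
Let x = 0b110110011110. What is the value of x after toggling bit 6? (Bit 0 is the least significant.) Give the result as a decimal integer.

x = 110110011110
bit 6 is currently 0; toggle it via x ^ (1 << 6) = x ^ 64
→ 110111011110 = 3550

3550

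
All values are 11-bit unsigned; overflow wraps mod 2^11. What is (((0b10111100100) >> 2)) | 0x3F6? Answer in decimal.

1023

0b10111100100 = 10111100100
→ >> 2 → 00101111001 = 377
0x3F6 = 01111110110
→ | → 01111111111 = 1023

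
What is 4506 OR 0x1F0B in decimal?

4506 = 1000110011010
0x1F0B = 1111100001011
 OR → 1111110011011 = 8091

8091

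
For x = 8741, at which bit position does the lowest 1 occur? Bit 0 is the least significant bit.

0

8741 = 10001000100101
Trailing zeros: 0, so the lowest set bit is bit 0 (value 1).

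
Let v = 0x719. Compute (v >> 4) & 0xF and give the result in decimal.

1

v = 011100011001
Shift right by 4: 01110001
Mask low 4 bits: 0001 = 1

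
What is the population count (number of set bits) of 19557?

19557 = 100110001100101
Count the 1s: 1 + 1 + 1 + 1 + 1 + 1 + 1 = 7

7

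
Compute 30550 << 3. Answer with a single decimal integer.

244400

30550 = 000111011101010110
shift left by 3 → 111011101010110000 = 244400
(equivalently, 30550 × 2^3 = 30550 × 8)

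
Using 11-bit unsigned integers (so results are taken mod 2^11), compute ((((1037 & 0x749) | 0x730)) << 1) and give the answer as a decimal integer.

1650

1037 = 10000001101
0x749 = 11101001001
→ & → 10000001001 = 1033
0x730 = 11100110000
→ | → 11100111001 = 1849
→ << 1 (mod 2^11) → 11001110010 = 1650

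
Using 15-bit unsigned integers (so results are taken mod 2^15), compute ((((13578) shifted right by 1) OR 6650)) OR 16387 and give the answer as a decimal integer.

23551

13578 = 011010100001010
→ shifted right by 1 → 001101010000101 = 6789
6650 = 001100111111010
→ OR → 001101111111111 = 7167
16387 = 100000000000011
→ OR → 101101111111111 = 23551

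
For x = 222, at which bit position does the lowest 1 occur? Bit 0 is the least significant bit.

222 = 11011110
Trailing zeros: 1, so the lowest set bit is bit 1 (value 2).

1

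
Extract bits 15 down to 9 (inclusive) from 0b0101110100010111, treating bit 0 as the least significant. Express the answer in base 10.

v = 0101110100010111
Shift right by 9: 0101110
Mask low 7 bits: 0101110 = 46

46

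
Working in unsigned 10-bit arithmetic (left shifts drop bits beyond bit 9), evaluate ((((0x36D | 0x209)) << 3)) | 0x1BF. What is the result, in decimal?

1023

0x36D = 1101101101
0x209 = 1000001001
→ | → 1101101101 = 877
→ << 3 (mod 2^10) → 1101101000 = 872
0x1BF = 0110111111
→ | → 1111111111 = 1023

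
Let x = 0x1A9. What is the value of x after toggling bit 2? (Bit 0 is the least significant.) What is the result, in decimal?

x = 110101001
bit 2 is currently 0; toggle it via x ^ (1 << 2) = x ^ 4
→ 110101101 = 429

429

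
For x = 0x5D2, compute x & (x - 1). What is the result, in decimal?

1488

x = 10111010010 = 1490
x - 1 = 10111010001
AND   = 10111010000 = 1488
(x & (x - 1) clears the lowest set bit of x.)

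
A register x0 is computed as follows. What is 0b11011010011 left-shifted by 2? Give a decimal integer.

6988

x = 0011011010011
shift left by 2 → 1101101001100 = 6988
(equivalently, 1747 × 2^2 = 1747 × 4)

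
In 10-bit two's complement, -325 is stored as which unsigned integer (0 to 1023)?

325 in 10 bits: 0101000101
Invert: 1010111010
Add 1:  1010111011 = 699
(Check: 2^10 - 325 = 1024 - 325 = 699.)

699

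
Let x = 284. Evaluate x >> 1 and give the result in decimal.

284 = 100011100
shift right by 1 → 010001110 = 142
(equivalently, floor(284 / 2))

142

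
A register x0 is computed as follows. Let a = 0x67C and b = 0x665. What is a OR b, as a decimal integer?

0x67C = 11001111100
0x665 = 11001100101
 OR → 11001111101 = 1661

1661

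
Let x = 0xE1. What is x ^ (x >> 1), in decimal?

x = 11100001 = 225
x>>1 = 01110000
XOR  = 10010001 = 145
(x ^ (x >> 1) gives the standard binary-reflected Gray code of x.)

145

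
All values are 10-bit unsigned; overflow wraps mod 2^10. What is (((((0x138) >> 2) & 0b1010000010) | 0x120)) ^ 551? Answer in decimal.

0x138 = 0100111000
→ >> 2 → 0001001110 = 78
0b1010000010 = 1010000010
→ & → 0000000010 = 2
0x120 = 0100100000
→ | → 0100100010 = 290
551 = 1000100111
→ ^ → 1100000101 = 773

773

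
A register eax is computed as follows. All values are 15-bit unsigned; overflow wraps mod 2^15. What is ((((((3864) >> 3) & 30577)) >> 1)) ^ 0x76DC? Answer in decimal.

3864 = 000111100011000
→ >> 3 → 000000111100011 = 483
30577 = 111011101110001
→ & → 000000101100001 = 353
→ >> 1 → 000000010110000 = 176
0x76DC = 111011011011100
→ ^ → 111011001101100 = 30316

30316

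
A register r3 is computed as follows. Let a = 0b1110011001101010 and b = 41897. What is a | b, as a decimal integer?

59371

a = 1110011001101010
41897 = 1010001110101001
 OR → 1110011111101011 = 59371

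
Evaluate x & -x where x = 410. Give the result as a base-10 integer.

x = 110011010 = 410
-x (two's complement) = …001100110
AND   = 000000010 = 2
(x & -x isolates the lowest set bit of x.)

2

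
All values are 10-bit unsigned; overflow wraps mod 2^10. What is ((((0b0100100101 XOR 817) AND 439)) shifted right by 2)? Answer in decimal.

0b0100100101 = 0100100101
817 = 1100110001
→ XOR → 1000010100 = 532
439 = 0110110111
→ AND → 0000010100 = 20
→ shifted right by 2 → 0000000101 = 5

5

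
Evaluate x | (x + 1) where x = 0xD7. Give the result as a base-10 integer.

223

x = 11010111 = 215
x + 1 = 11011000
OR    = 11011111 = 223
(x | (x + 1) sets the lowest cleared bit.)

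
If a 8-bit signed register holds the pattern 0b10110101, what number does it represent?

pattern = 10110101 (MSB is 1 ⇒ negative)
Invert: 01001010, add 1 → 01001011 = 75, so the value is -75.
(Equivalently: 181 - 2^8 = 181 - 256 = -75.)

-75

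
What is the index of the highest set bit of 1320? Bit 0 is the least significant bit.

1320 = 10100101000
The topmost 1 is at position 10 (since 2^10 = 1024 ≤ 1320 < 2048).

10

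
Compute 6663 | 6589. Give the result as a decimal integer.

7103

6663 = 1101000000111
6589 = 1100110111101
 OR → 1101110111111 = 7103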